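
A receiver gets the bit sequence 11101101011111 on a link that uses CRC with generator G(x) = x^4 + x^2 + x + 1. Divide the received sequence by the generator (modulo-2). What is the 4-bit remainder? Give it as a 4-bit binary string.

0111

Modulo-2 division of 11101101011111 by 10111:
  pos 0: 11101 XOR 10111 = 01010
  pos 1: 10101 XOR 10111 = 00010
  pos 4: 10010 XOR 10111 = 00101
  pos 6: 10111 XOR 10111 = 00000
Remainder = 0111 (nonzero — an error is detected).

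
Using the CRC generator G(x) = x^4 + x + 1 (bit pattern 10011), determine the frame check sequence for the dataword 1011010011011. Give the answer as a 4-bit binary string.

Append 4 zeros: 10110100110110000. Divide by 10011 (XOR where the leading bit is 1):
  pos 0: 10110 XOR 10011 = 00101
  pos 2: 10110 XOR 10011 = 00101
  pos 4: 10101 XOR 10011 = 00110
  pos 6: 11010 XOR 10011 = 01001
  pos 7: 10011 XOR 10011 = 00000
  pos 12: 10000 XOR 10011 = 00011
Remainder (last 4 bits) = 0011. This is the CRC / FCS.

0011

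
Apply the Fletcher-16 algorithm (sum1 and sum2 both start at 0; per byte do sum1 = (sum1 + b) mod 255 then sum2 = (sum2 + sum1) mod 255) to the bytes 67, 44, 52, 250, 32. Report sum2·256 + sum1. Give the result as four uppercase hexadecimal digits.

Running sums (mod 255):
  after byte 0 (67): sum1=67, sum2=67
  after byte 1 (44): sum1=111, sum2=178
  after byte 2 (52): sum1=163, sum2=86
  after byte 3 (250): sum1=158, sum2=244
  after byte 4 (32): sum1=190, sum2=179
Checksum = sum2·256 + sum1 = 179·256 + 190 = 46014 = 0xB3BE.

B3BE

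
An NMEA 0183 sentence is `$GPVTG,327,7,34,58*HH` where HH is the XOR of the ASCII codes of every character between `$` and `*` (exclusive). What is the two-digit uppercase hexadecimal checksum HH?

59

XOR the ASCII codes of the payload characters:
  'G' = 0x47 → acc = 0x47
  'P' = 0x50 → acc = 0x17
  'V' = 0x56 → acc = 0x41
  'T' = 0x54 → acc = 0x15
  'G' = 0x47 → acc = 0x52
  ',' = 0x2C → acc = 0x7E
  '3' = 0x33 → acc = 0x4D
  '2' = 0x32 → acc = 0x7F
  '7' = 0x37 → acc = 0x48
  ',' = 0x2C → acc = 0x64
  '7' = 0x37 → acc = 0x53
  ',' = 0x2C → acc = 0x7F
  '3' = 0x33 → acc = 0x4C
  '4' = 0x34 → acc = 0x78
  ',' = 0x2C → acc = 0x54
  '5' = 0x35 → acc = 0x61
  '8' = 0x38 → acc = 0x59
Checksum = 0x59.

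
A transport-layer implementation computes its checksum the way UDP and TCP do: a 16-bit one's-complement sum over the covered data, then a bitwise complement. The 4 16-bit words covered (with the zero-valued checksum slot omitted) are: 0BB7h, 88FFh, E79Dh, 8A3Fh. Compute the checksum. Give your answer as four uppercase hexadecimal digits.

F96B

One's-complement addition (fold any carry out of bit 15 back into bit 0):
  0x0BB7 + 0x88FF = 0x094B6
  0x94B6 + 0xE79D = 0x17C53 → wrap carry → 0x7C54
  0x7C54 + 0x8A3F = 0x10693 → wrap carry → 0x0694
One's-complement sum = 0x0694.
Checksum = ~0x0694 & 0xFFFF = 0xF96B.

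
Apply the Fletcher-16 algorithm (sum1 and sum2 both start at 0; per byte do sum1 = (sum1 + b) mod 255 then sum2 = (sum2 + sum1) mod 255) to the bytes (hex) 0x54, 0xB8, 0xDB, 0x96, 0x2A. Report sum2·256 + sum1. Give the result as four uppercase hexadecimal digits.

Running sums (mod 255):
  after byte 0 (0x54): sum1=84, sum2=84
  after byte 1 (0xB8): sum1=13, sum2=97
  after byte 2 (0xDB): sum1=232, sum2=74
  after byte 3 (0x96): sum1=127, sum2=201
  after byte 4 (0x2A): sum1=169, sum2=115
Checksum = sum2·256 + sum1 = 115·256 + 169 = 29609 = 0x73A9.

73A9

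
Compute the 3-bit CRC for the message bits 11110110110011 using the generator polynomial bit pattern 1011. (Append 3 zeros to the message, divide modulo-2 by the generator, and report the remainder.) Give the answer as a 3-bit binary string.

Append 3 zeros: 11110110110011000. Divide by 1011 (XOR where the leading bit is 1):
  pos 0: 1111 XOR 1011 = 0100
  pos 1: 1000 XOR 1011 = 0011
  pos 3: 1111 XOR 1011 = 0100
  pos 4: 1000 XOR 1011 = 0011
  pos 6: 1111 XOR 1011 = 0100
  pos 7: 1000 XOR 1011 = 0011
  pos 9: 1101 XOR 1011 = 0110
  pos 10: 1101 XOR 1011 = 0110
  pos 11: 1100 XOR 1011 = 0111
  pos 12: 1110 XOR 1011 = 0101
  pos 13: 1010 XOR 1011 = 0001
Remainder (last 3 bits) = 001. This is the CRC / FCS.

001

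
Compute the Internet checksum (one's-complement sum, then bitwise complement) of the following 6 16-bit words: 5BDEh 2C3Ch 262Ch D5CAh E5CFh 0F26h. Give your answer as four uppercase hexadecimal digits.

One's-complement addition (fold any carry out of bit 15 back into bit 0):
  0x5BDE + 0x2C3C = 0x0881A
  0x881A + 0x262C = 0x0AE46
  0xAE46 + 0xD5CA = 0x18410 → wrap carry → 0x8411
  0x8411 + 0xE5CF = 0x169E0 → wrap carry → 0x69E1
  0x69E1 + 0x0F26 = 0x07907
One's-complement sum = 0x7907.
Checksum = ~0x7907 & 0xFFFF = 0x86F8.

86F8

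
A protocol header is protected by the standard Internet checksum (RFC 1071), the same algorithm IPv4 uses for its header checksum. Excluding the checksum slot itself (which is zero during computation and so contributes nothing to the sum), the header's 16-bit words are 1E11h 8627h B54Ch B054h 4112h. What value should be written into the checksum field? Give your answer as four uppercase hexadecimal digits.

B513

One's-complement addition (fold any carry out of bit 15 back into bit 0):
  0x1E11 + 0x8627 = 0x0A438
  0xA438 + 0xB54C = 0x15984 → wrap carry → 0x5985
  0x5985 + 0xB054 = 0x109D9 → wrap carry → 0x09DA
  0x09DA + 0x4112 = 0x04AEC
One's-complement sum = 0x4AEC.
Checksum = ~0x4AEC & 0xFFFF = 0xB513.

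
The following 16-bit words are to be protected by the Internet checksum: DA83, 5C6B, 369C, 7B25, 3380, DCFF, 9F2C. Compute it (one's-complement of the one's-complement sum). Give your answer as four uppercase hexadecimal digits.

One's-complement addition (fold any carry out of bit 15 back into bit 0):
  0xDA83 + 0x5C6B = 0x136EE → wrap carry → 0x36EF
  0x36EF + 0x369C = 0x06D8B
  0x6D8B + 0x7B25 = 0x0E8B0
  0xE8B0 + 0x3380 = 0x11C30 → wrap carry → 0x1C31
  0x1C31 + 0xDCFF = 0x0F930
  0xF930 + 0x9F2C = 0x1985C → wrap carry → 0x985D
One's-complement sum = 0x985D.
Checksum = ~0x985D & 0xFFFF = 0x67A2.

67A2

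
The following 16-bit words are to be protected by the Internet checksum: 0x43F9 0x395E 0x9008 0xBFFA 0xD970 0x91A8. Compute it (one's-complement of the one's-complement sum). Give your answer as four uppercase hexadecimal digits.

One's-complement addition (fold any carry out of bit 15 back into bit 0):
  0x43F9 + 0x395E = 0x07D57
  0x7D57 + 0x9008 = 0x10D5F → wrap carry → 0x0D60
  0x0D60 + 0xBFFA = 0x0CD5A
  0xCD5A + 0xD970 = 0x1A6CA → wrap carry → 0xA6CB
  0xA6CB + 0x91A8 = 0x13873 → wrap carry → 0x3874
One's-complement sum = 0x3874.
Checksum = ~0x3874 & 0xFFFF = 0xC78B.

C78B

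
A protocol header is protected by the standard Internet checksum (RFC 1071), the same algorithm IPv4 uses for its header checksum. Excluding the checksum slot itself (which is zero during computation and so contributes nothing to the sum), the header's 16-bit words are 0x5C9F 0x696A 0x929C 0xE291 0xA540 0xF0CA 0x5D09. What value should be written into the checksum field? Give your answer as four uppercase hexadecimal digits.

D1B2

One's-complement addition (fold any carry out of bit 15 back into bit 0):
  0x5C9F + 0x696A = 0x0C609
  0xC609 + 0x929C = 0x158A5 → wrap carry → 0x58A6
  0x58A6 + 0xE291 = 0x13B37 → wrap carry → 0x3B38
  0x3B38 + 0xA540 = 0x0E078
  0xE078 + 0xF0CA = 0x1D142 → wrap carry → 0xD143
  0xD143 + 0x5D09 = 0x12E4C → wrap carry → 0x2E4D
One's-complement sum = 0x2E4D.
Checksum = ~0x2E4D & 0xFFFF = 0xD1B2.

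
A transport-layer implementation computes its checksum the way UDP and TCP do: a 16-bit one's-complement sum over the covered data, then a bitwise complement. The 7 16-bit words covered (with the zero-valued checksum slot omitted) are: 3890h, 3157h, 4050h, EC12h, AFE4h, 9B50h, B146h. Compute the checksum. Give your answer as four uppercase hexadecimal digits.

One's-complement addition (fold any carry out of bit 15 back into bit 0):
  0x3890 + 0x3157 = 0x069E7
  0x69E7 + 0x4050 = 0x0AA37
  0xAA37 + 0xEC12 = 0x19649 → wrap carry → 0x964A
  0x964A + 0xAFE4 = 0x1462E → wrap carry → 0x462F
  0x462F + 0x9B50 = 0x0E17F
  0xE17F + 0xB146 = 0x192C5 → wrap carry → 0x92C6
One's-complement sum = 0x92C6.
Checksum = ~0x92C6 & 0xFFFF = 0x6D39.

6D39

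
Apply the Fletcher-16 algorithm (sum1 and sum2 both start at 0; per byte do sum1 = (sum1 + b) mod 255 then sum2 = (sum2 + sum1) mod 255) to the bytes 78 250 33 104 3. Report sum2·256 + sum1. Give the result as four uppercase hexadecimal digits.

AAD5

Running sums (mod 255):
  after byte 0 (78): sum1=78, sum2=78
  after byte 1 (250): sum1=73, sum2=151
  after byte 2 (33): sum1=106, sum2=2
  after byte 3 (104): sum1=210, sum2=212
  after byte 4 (3): sum1=213, sum2=170
Checksum = sum2·256 + sum1 = 170·256 + 213 = 43733 = 0xAAD5.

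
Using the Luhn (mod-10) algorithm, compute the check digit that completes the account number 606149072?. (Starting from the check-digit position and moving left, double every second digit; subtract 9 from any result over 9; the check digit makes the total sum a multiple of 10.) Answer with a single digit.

Partial digits right→left: 2 7 0 9 4 1 6 0 6
Double every second digit counting from the check-digit position (so the 1st, 3rd, 5th, ... of the partial from the right).
  doubled (with −9 where >9): 4 0 8 3 3 → sum 18
  kept as-is: 7 9 1 0 → sum 17
Total = 18 + 17 = 35.
Check digit = (10 − (35 mod 10)) mod 10 = 5.

5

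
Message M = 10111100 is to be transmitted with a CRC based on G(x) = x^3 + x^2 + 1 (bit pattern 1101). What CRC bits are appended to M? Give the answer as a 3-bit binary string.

Append 3 zeros: 10111100000. Divide by 1101 (XOR where the leading bit is 1):
  pos 0: 1011 XOR 1101 = 0110
  pos 1: 1101 XOR 1101 = 0000
  pos 5: 1000 XOR 1101 = 0101
  pos 6: 1010 XOR 1101 = 0111
  pos 7: 1110 XOR 1101 = 0011
Remainder (last 3 bits) = 011. This is the CRC / FCS.

011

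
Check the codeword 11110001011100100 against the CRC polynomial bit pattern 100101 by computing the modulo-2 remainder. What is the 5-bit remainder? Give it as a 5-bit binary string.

Modulo-2 division of 11110001011100100 by 100101:
  pos 0: 111100 XOR 100101 = 011001
  pos 1: 110010 XOR 100101 = 010111
  pos 2: 101111 XOR 100101 = 001010
  pos 4: 101001 XOR 100101 = 001100
  pos 6: 110011 XOR 100101 = 010110
  pos 7: 101100 XOR 100101 = 001001
  pos 9: 100101 XOR 100101 = 000000
Remainder = 00000 (zero — the frame passes the CRC check).

00000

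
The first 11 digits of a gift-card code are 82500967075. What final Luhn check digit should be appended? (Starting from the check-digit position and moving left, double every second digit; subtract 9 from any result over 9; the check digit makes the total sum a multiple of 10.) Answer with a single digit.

3

Partial digits right→left: 5 7 0 7 6 9 0 0 5 2 8
Double every second digit counting from the check-digit position (so the 1st, 3rd, 5th, ... of the partial from the right).
  doubled (with −9 where >9): 1 0 3 0 1 7 → sum 12
  kept as-is: 7 7 9 0 2 → sum 25
Total = 12 + 25 = 37.
Check digit = (10 − (37 mod 10)) mod 10 = 3.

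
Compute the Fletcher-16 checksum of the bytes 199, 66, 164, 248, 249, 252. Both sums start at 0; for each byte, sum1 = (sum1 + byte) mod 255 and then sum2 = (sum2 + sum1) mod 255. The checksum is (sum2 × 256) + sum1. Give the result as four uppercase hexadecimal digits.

689E

Running sums (mod 255):
  after byte 0 (199): sum1=199, sum2=199
  after byte 1 (66): sum1=10, sum2=209
  after byte 2 (164): sum1=174, sum2=128
  after byte 3 (248): sum1=167, sum2=40
  after byte 4 (249): sum1=161, sum2=201
  after byte 5 (252): sum1=158, sum2=104
Checksum = sum2·256 + sum1 = 104·256 + 158 = 26782 = 0x689E.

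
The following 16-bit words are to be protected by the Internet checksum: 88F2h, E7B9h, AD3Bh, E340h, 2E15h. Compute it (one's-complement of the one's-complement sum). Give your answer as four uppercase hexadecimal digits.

D0C1

One's-complement addition (fold any carry out of bit 15 back into bit 0):
  0x88F2 + 0xE7B9 = 0x170AB → wrap carry → 0x70AC
  0x70AC + 0xAD3B = 0x11DE7 → wrap carry → 0x1DE8
  0x1DE8 + 0xE340 = 0x10128 → wrap carry → 0x0129
  0x0129 + 0x2E15 = 0x02F3E
One's-complement sum = 0x2F3E.
Checksum = ~0x2F3E & 0xFFFF = 0xD0C1.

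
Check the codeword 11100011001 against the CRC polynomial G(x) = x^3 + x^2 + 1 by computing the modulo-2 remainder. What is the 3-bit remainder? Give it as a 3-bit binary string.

000

Modulo-2 division of 11100011001 by 1101:
  pos 0: 1110 XOR 1101 = 0011
  pos 2: 1100 XOR 1101 = 0001
  pos 5: 1110 XOR 1101 = 0011
  pos 7: 1101 XOR 1101 = 0000
Remainder = 000 (zero — the frame passes the CRC check).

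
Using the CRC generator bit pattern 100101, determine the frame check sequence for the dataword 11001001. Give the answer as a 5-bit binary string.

Append 5 zeros: 1100100100000. Divide by 100101 (XOR where the leading bit is 1):
  pos 0: 110010 XOR 100101 = 010111
  pos 1: 101110 XOR 100101 = 001011
  pos 3: 101110 XOR 100101 = 001011
  pos 5: 101100 XOR 100101 = 001001
  pos 7: 100100 XOR 100101 = 000001
Remainder (last 5 bits) = 00001. This is the CRC / FCS.

00001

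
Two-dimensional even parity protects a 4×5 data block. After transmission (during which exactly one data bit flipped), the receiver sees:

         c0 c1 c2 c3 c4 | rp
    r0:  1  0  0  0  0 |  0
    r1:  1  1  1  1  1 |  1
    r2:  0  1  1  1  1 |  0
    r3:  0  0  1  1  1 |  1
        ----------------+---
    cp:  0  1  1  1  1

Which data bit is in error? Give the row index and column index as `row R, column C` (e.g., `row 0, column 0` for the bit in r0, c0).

Recompute each row's even parity and compare to rp:
  r0: data parity 1, sent rp 0 → mismatch
  r1: data parity 1, sent rp 1 → ok
  r2: data parity 0, sent rp 0 → ok
  r3: data parity 1, sent rp 1 → ok
Recompute each column's even parity and compare to cp:
  c0: data parity 0, sent cp 0 → ok
  c1: data parity 0, sent cp 1 → mismatch
  c2: data parity 1, sent cp 1 → ok
  c3: data parity 1, sent cp 1 → ok
  c4: data parity 1, sent cp 1 → ok
Exactly one row (r0) and one column (c1) fail → the flipped bit is at their intersection.

row 0, column 1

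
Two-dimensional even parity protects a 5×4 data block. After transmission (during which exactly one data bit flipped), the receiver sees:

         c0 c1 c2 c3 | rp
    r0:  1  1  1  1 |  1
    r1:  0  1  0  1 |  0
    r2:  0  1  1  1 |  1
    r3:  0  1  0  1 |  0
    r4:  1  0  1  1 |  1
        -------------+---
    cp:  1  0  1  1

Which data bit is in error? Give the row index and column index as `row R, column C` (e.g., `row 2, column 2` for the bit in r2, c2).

Recompute each row's even parity and compare to rp:
  r0: data parity 0, sent rp 1 → mismatch
  r1: data parity 0, sent rp 0 → ok
  r2: data parity 1, sent rp 1 → ok
  r3: data parity 0, sent rp 0 → ok
  r4: data parity 1, sent rp 1 → ok
Recompute each column's even parity and compare to cp:
  c0: data parity 0, sent cp 1 → mismatch
  c1: data parity 0, sent cp 0 → ok
  c2: data parity 1, sent cp 1 → ok
  c3: data parity 1, sent cp 1 → ok
Exactly one row (r0) and one column (c0) fail → the flipped bit is at their intersection.

row 0, column 0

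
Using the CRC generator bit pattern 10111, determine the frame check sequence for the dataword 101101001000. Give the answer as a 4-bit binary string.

Append 4 zeros: 1011010010000000. Divide by 10111 (XOR where the leading bit is 1):
  pos 0: 10110 XOR 10111 = 00001
  pos 4: 11001 XOR 10111 = 01110
  pos 5: 11100 XOR 10111 = 01011
  pos 6: 10110 XOR 10111 = 00001
  pos 10: 10000 XOR 10111 = 00111
Remainder (last 4 bits) = 1110. This is the CRC / FCS.

1110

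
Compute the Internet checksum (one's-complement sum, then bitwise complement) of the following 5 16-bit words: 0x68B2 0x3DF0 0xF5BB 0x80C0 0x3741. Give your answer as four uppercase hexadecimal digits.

One's-complement addition (fold any carry out of bit 15 back into bit 0):
  0x68B2 + 0x3DF0 = 0x0A6A2
  0xA6A2 + 0xF5BB = 0x19C5D → wrap carry → 0x9C5E
  0x9C5E + 0x80C0 = 0x11D1E → wrap carry → 0x1D1F
  0x1D1F + 0x3741 = 0x05460
One's-complement sum = 0x5460.
Checksum = ~0x5460 & 0xFFFF = 0xAB9F.

AB9F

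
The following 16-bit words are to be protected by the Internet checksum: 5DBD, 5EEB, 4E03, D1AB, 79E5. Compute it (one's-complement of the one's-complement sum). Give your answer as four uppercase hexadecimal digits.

A9C2

One's-complement addition (fold any carry out of bit 15 back into bit 0):
  0x5DBD + 0x5EEB = 0x0BCA8
  0xBCA8 + 0x4E03 = 0x10AAB → wrap carry → 0x0AAC
  0x0AAC + 0xD1AB = 0x0DC57
  0xDC57 + 0x79E5 = 0x1563C → wrap carry → 0x563D
One's-complement sum = 0x563D.
Checksum = ~0x563D & 0xFFFF = 0xA9C2.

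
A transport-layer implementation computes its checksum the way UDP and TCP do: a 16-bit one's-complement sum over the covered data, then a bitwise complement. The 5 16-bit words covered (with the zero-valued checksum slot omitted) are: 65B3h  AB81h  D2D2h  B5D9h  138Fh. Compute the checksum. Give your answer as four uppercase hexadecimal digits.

528F

One's-complement addition (fold any carry out of bit 15 back into bit 0):
  0x65B3 + 0xAB81 = 0x11134 → wrap carry → 0x1135
  0x1135 + 0xD2D2 = 0x0E407
  0xE407 + 0xB5D9 = 0x199E0 → wrap carry → 0x99E1
  0x99E1 + 0x138F = 0x0AD70
One's-complement sum = 0xAD70.
Checksum = ~0xAD70 & 0xFFFF = 0x528F.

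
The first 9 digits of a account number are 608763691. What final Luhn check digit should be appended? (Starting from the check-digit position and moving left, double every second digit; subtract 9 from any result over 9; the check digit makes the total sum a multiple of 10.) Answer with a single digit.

Partial digits right→left: 1 9 6 3 6 7 8 0 6
Double every second digit counting from the check-digit position (so the 1st, 3rd, 5th, ... of the partial from the right).
  doubled (with −9 where >9): 2 3 3 7 3 → sum 18
  kept as-is: 9 3 7 0 → sum 19
Total = 18 + 19 = 37.
Check digit = (10 − (37 mod 10)) mod 10 = 3.

3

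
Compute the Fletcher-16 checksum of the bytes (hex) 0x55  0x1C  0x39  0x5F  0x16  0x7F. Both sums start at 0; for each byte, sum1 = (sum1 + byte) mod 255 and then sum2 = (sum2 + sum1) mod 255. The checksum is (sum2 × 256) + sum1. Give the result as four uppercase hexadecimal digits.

3B9F

Running sums (mod 255):
  after byte 0 (0x55): sum1=85, sum2=85
  after byte 1 (0x1C): sum1=113, sum2=198
  after byte 2 (0x39): sum1=170, sum2=113
  after byte 3 (0x5F): sum1=10, sum2=123
  after byte 4 (0x16): sum1=32, sum2=155
  after byte 5 (0x7F): sum1=159, sum2=59
Checksum = sum2·256 + sum1 = 59·256 + 159 = 15263 = 0x3B9F.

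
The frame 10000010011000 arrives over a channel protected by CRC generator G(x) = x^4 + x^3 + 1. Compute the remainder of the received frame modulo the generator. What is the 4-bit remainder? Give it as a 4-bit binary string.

Modulo-2 division of 10000010011000 by 11001:
  pos 0: 10000 XOR 11001 = 01001
  pos 1: 10010 XOR 11001 = 01011
  pos 2: 10111 XOR 11001 = 01110
  pos 3: 11100 XOR 11001 = 00101
  pos 5: 10101 XOR 11001 = 01100
  pos 6: 11001 XOR 11001 = 00000
Remainder = 0000 (zero — the frame passes the CRC check).

0000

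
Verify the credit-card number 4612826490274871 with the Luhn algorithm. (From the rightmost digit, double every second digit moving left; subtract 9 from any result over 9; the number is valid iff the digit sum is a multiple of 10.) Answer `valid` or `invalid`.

invalid

From the right, keep odd positions and double even positions (subtract 9 from any doubled value over 9):
  doubled (positions 2,4,...): 5 8 4 9 3 7 2 8 → sum 46
  kept (positions 1,3,...): 1 8 7 0 4 2 2 6 → sum 30
Total = 76.
76 mod 10 = 6, so the number is invalid.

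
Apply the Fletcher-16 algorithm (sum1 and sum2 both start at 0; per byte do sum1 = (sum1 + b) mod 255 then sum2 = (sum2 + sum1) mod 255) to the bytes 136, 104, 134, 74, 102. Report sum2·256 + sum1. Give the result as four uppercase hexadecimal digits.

DA28

Running sums (mod 255):
  after byte 0 (136): sum1=136, sum2=136
  after byte 1 (104): sum1=240, sum2=121
  after byte 2 (134): sum1=119, sum2=240
  after byte 3 (74): sum1=193, sum2=178
  after byte 4 (102): sum1=40, sum2=218
Checksum = sum2·256 + sum1 = 218·256 + 40 = 55848 = 0xDA28.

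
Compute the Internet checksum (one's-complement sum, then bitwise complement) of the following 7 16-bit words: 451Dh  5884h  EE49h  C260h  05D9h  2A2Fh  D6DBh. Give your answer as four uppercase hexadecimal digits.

One's-complement addition (fold any carry out of bit 15 back into bit 0):
  0x451D + 0x5884 = 0x09DA1
  0x9DA1 + 0xEE49 = 0x18BEA → wrap carry → 0x8BEB
  0x8BEB + 0xC260 = 0x14E4B → wrap carry → 0x4E4C
  0x4E4C + 0x05D9 = 0x05425
  0x5425 + 0x2A2F = 0x07E54
  0x7E54 + 0xD6DB = 0x1552F → wrap carry → 0x5530
One's-complement sum = 0x5530.
Checksum = ~0x5530 & 0xFFFF = 0xAACF.

AACF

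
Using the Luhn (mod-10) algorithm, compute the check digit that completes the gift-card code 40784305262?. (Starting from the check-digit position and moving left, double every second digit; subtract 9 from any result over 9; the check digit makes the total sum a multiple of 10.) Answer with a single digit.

Partial digits right→left: 2 6 2 5 0 3 4 8 7 0 4
Double every second digit counting from the check-digit position (so the 1st, 3rd, 5th, ... of the partial from the right).
  doubled (with −9 where >9): 4 4 0 8 5 8 → sum 29
  kept as-is: 6 5 3 8 0 → sum 22
Total = 29 + 22 = 51.
Check digit = (10 − (51 mod 10)) mod 10 = 9.

9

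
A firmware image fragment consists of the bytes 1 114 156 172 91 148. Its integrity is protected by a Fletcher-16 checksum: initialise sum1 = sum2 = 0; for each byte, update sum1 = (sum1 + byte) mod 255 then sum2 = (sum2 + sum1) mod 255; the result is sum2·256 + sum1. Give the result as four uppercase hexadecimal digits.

Running sums (mod 255):
  after byte 0 (1): sum1=1, sum2=1
  after byte 1 (114): sum1=115, sum2=116
  after byte 2 (156): sum1=16, sum2=132
  after byte 3 (172): sum1=188, sum2=65
  after byte 4 (91): sum1=24, sum2=89
  after byte 5 (148): sum1=172, sum2=6
Checksum = sum2·256 + sum1 = 6·256 + 172 = 1708 = 0x06AC.

06AC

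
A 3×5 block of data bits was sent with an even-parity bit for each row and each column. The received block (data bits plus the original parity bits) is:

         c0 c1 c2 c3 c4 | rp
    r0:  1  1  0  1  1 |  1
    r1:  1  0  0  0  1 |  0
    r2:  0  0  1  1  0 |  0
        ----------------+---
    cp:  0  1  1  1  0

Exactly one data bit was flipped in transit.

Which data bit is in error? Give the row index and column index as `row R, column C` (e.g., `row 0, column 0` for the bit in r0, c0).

Recompute each row's even parity and compare to rp:
  r0: data parity 0, sent rp 1 → mismatch
  r1: data parity 0, sent rp 0 → ok
  r2: data parity 0, sent rp 0 → ok
Recompute each column's even parity and compare to cp:
  c0: data parity 0, sent cp 0 → ok
  c1: data parity 1, sent cp 1 → ok
  c2: data parity 1, sent cp 1 → ok
  c3: data parity 0, sent cp 1 → mismatch
  c4: data parity 0, sent cp 0 → ok
Exactly one row (r0) and one column (c3) fail → the flipped bit is at their intersection.

row 0, column 3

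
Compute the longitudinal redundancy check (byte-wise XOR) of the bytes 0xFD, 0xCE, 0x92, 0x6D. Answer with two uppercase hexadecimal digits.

XOR the bytes together:
  start with 0xFD
  0xFD ⊕ 0xCE = 0x33
  0x33 ⊕ 0x92 = 0xA1
  0xA1 ⊕ 0x6D = 0xCC

CC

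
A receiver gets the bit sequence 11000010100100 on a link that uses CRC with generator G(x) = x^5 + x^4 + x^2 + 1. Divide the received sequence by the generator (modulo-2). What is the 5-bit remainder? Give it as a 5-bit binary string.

01011

Modulo-2 division of 11000010100100 by 110101:
  pos 0: 110000 XOR 110101 = 000101
  pos 3: 101101 XOR 110101 = 011000
  pos 4: 110000 XOR 110101 = 000101
  pos 7: 101010 XOR 110101 = 011111
  pos 8: 111110 XOR 110101 = 001011
Remainder = 01011 (nonzero — an error is detected).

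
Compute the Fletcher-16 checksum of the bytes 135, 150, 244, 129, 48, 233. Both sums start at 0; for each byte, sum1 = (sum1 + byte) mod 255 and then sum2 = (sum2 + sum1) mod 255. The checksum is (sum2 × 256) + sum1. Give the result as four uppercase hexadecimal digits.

C0AE

Running sums (mod 255):
  after byte 0 (135): sum1=135, sum2=135
  after byte 1 (150): sum1=30, sum2=165
  after byte 2 (244): sum1=19, sum2=184
  after byte 3 (129): sum1=148, sum2=77
  after byte 4 (48): sum1=196, sum2=18
  after byte 5 (233): sum1=174, sum2=192
Checksum = sum2·256 + sum1 = 192·256 + 174 = 49326 = 0xC0AE.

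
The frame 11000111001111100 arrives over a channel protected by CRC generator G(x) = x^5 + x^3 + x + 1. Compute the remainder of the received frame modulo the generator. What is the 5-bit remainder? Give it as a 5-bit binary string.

00000

Modulo-2 division of 11000111001111100 by 101011:
  pos 0: 110001 XOR 101011 = 011010
  pos 1: 110101 XOR 101011 = 011110
  pos 2: 111101 XOR 101011 = 010110
  pos 3: 101100 XOR 101011 = 000111
  pos 6: 111011 XOR 101011 = 010000
  pos 7: 100001 XOR 101011 = 001010
  pos 9: 101011 XOR 101011 = 000000
Remainder = 00000 (zero — the frame passes the CRC check).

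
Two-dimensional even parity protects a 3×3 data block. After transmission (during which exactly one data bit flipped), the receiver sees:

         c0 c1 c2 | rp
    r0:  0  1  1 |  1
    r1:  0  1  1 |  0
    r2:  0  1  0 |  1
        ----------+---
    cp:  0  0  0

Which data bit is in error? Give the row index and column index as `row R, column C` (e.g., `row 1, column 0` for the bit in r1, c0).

row 0, column 1

Recompute each row's even parity and compare to rp:
  r0: data parity 0, sent rp 1 → mismatch
  r1: data parity 0, sent rp 0 → ok
  r2: data parity 1, sent rp 1 → ok
Recompute each column's even parity and compare to cp:
  c0: data parity 0, sent cp 0 → ok
  c1: data parity 1, sent cp 0 → mismatch
  c2: data parity 0, sent cp 0 → ok
Exactly one row (r0) and one column (c1) fail → the flipped bit is at their intersection.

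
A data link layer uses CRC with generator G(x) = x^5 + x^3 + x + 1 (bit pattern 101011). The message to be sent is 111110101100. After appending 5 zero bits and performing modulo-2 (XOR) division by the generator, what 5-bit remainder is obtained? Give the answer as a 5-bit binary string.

Append 5 zeros: 11111010110000000. Divide by 101011 (XOR where the leading bit is 1):
  pos 0: 111110 XOR 101011 = 010101
  pos 1: 101011 XOR 101011 = 000000
  pos 8: 110000 XOR 101011 = 011011
  pos 9: 110110 XOR 101011 = 011101
  pos 10: 111010 XOR 101011 = 010001
  pos 11: 100010 XOR 101011 = 001001
Remainder (last 5 bits) = 01001. This is the CRC / FCS.

01001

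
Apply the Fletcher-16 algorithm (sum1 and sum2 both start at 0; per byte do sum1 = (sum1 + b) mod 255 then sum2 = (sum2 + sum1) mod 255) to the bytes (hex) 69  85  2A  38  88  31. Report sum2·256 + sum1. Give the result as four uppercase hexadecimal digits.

Running sums (mod 255):
  after byte 0 (69): sum1=105, sum2=105
  after byte 1 (85): sum1=238, sum2=88
  after byte 2 (2A): sum1=25, sum2=113
  after byte 3 (38): sum1=81, sum2=194
  after byte 4 (88): sum1=217, sum2=156
  after byte 5 (31): sum1=11, sum2=167
Checksum = sum2·256 + sum1 = 167·256 + 11 = 42763 = 0xA70B.

A70B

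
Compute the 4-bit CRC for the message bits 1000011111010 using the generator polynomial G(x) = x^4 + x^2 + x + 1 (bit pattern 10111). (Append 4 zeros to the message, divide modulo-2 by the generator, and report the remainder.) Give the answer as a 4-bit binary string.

Append 4 zeros: 10000111110100000. Divide by 10111 (XOR where the leading bit is 1):
  pos 0: 10000 XOR 10111 = 00111
  pos 2: 11111 XOR 10111 = 01000
  pos 3: 10001 XOR 10111 = 00110
  pos 5: 11011 XOR 10111 = 01100
  pos 6: 11000 XOR 10111 = 01111
  pos 7: 11111 XOR 10111 = 01000
  pos 8: 10000 XOR 10111 = 00111
  pos 10: 11100 XOR 10111 = 01011
  pos 11: 10110 XOR 10111 = 00001
Remainder (last 4 bits) = 0010. This is the CRC / FCS.

0010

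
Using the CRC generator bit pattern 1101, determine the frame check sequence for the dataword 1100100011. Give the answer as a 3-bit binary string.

Append 3 zeros: 1100100011000. Divide by 1101 (XOR where the leading bit is 1):
  pos 0: 1100 XOR 1101 = 0001
  pos 3: 1100 XOR 1101 = 0001
  pos 6: 1011 XOR 1101 = 0110
  pos 7: 1100 XOR 1101 = 0001
Remainder (last 3 bits) = 100. This is the CRC / FCS.

100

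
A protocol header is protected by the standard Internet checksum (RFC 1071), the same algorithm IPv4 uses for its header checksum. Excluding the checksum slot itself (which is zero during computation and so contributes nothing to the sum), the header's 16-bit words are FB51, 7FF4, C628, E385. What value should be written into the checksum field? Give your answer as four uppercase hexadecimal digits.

DB0A

One's-complement addition (fold any carry out of bit 15 back into bit 0):
  0xFB51 + 0x7FF4 = 0x17B45 → wrap carry → 0x7B46
  0x7B46 + 0xC628 = 0x1416E → wrap carry → 0x416F
  0x416F + 0xE385 = 0x124F4 → wrap carry → 0x24F5
One's-complement sum = 0x24F5.
Checksum = ~0x24F5 & 0xFFFF = 0xDB0A.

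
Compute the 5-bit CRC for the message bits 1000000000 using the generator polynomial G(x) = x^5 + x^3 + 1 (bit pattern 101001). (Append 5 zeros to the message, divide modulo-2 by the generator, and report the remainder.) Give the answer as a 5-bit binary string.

00011

Append 5 zeros: 100000000000000. Divide by 101001 (XOR where the leading bit is 1):
  pos 0: 100000 XOR 101001 = 001001
  pos 2: 100100 XOR 101001 = 001101
  pos 4: 110100 XOR 101001 = 011101
  pos 5: 111010 XOR 101001 = 010011
  pos 6: 100110 XOR 101001 = 001111
  pos 8: 111100 XOR 101001 = 010101
  pos 9: 101010 XOR 101001 = 000011
Remainder (last 5 bits) = 00011. This is the CRC / FCS.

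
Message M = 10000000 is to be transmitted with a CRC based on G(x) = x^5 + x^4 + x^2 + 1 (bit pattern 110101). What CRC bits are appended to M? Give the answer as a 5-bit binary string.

Append 5 zeros: 1000000000000. Divide by 110101 (XOR where the leading bit is 1):
  pos 0: 100000 XOR 110101 = 010101
  pos 1: 101010 XOR 110101 = 011111
  pos 2: 111110 XOR 110101 = 001011
  pos 4: 101100 XOR 110101 = 011001
  pos 5: 110010 XOR 110101 = 000111
Remainder (last 5 bits) = 11100. This is the CRC / FCS.

11100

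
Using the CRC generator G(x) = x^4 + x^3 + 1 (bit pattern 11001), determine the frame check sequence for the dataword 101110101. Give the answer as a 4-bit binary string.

0100

Append 4 zeros: 1011101010000. Divide by 11001 (XOR where the leading bit is 1):
  pos 0: 10111 XOR 11001 = 01110
  pos 1: 11100 XOR 11001 = 00101
  pos 3: 10110 XOR 11001 = 01111
  pos 4: 11111 XOR 11001 = 00110
  pos 6: 11000 XOR 11001 = 00001
Remainder (last 4 bits) = 0100. This is the CRC / FCS.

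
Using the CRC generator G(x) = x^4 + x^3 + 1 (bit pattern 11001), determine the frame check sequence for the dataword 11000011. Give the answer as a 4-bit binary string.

Append 4 zeros: 110000110000. Divide by 11001 (XOR where the leading bit is 1):
  pos 0: 11000 XOR 11001 = 00001
  pos 4: 10110 XOR 11001 = 01111
  pos 5: 11110 XOR 11001 = 00111
  pos 7: 11100 XOR 11001 = 00101
Remainder (last 4 bits) = 0101. This is the CRC / FCS.

0101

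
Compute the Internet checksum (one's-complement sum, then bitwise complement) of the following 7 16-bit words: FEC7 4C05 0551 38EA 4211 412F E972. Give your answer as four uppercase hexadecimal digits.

One's-complement addition (fold any carry out of bit 15 back into bit 0):
  0xFEC7 + 0x4C05 = 0x14ACC → wrap carry → 0x4ACD
  0x4ACD + 0x0551 = 0x0501E
  0x501E + 0x38EA = 0x08908
  0x8908 + 0x4211 = 0x0CB19
  0xCB19 + 0x412F = 0x10C48 → wrap carry → 0x0C49
  0x0C49 + 0xE972 = 0x0F5BB
One's-complement sum = 0xF5BB.
Checksum = ~0xF5BB & 0xFFFF = 0x0A44.

0A44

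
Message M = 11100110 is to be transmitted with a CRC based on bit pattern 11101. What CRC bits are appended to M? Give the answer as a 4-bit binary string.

Append 4 zeros: 111001100000. Divide by 11101 (XOR where the leading bit is 1):
  pos 0: 11100 XOR 11101 = 00001
  pos 4: 11100 XOR 11101 = 00001
Remainder (last 4 bits) = 1000. This is the CRC / FCS.

1000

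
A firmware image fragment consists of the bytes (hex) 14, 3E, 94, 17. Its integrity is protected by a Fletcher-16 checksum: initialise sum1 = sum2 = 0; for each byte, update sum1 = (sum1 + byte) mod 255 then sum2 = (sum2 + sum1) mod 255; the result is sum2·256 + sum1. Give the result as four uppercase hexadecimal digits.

Running sums (mod 255):
  after byte 0 (14): sum1=20, sum2=20
  after byte 1 (3E): sum1=82, sum2=102
  after byte 2 (94): sum1=230, sum2=77
  after byte 3 (17): sum1=253, sum2=75
Checksum = sum2·256 + sum1 = 75·256 + 253 = 19453 = 0x4BFD.

4BFD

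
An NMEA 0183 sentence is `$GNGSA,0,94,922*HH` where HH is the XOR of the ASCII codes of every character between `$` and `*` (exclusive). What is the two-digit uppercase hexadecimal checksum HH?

74

XOR the ASCII codes of the payload characters:
  'G' = 0x47 → acc = 0x47
  'N' = 0x4E → acc = 0x09
  'G' = 0x47 → acc = 0x4E
  'S' = 0x53 → acc = 0x1D
  'A' = 0x41 → acc = 0x5C
  ',' = 0x2C → acc = 0x70
  '0' = 0x30 → acc = 0x40
  ',' = 0x2C → acc = 0x6C
  '9' = 0x39 → acc = 0x55
  '4' = 0x34 → acc = 0x61
  ',' = 0x2C → acc = 0x4D
  '9' = 0x39 → acc = 0x74
  '2' = 0x32 → acc = 0x46
  '2' = 0x32 → acc = 0x74
Checksum = 0x74.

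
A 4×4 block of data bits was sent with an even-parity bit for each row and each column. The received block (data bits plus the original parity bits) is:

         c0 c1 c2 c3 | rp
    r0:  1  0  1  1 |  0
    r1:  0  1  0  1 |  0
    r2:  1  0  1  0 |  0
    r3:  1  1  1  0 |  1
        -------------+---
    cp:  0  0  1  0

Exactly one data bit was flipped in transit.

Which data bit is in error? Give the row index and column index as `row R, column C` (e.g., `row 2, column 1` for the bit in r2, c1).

row 0, column 0

Recompute each row's even parity and compare to rp:
  r0: data parity 1, sent rp 0 → mismatch
  r1: data parity 0, sent rp 0 → ok
  r2: data parity 0, sent rp 0 → ok
  r3: data parity 1, sent rp 1 → ok
Recompute each column's even parity and compare to cp:
  c0: data parity 1, sent cp 0 → mismatch
  c1: data parity 0, sent cp 0 → ok
  c2: data parity 1, sent cp 1 → ok
  c3: data parity 0, sent cp 0 → ok
Exactly one row (r0) and one column (c0) fail → the flipped bit is at their intersection.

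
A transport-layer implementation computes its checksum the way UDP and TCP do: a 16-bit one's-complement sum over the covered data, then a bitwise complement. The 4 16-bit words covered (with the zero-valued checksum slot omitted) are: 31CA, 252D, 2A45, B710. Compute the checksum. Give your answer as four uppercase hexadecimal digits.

C7B2

One's-complement addition (fold any carry out of bit 15 back into bit 0):
  0x31CA + 0x252D = 0x056F7
  0x56F7 + 0x2A45 = 0x0813C
  0x813C + 0xB710 = 0x1384C → wrap carry → 0x384D
One's-complement sum = 0x384D.
Checksum = ~0x384D & 0xFFFF = 0xC7B2.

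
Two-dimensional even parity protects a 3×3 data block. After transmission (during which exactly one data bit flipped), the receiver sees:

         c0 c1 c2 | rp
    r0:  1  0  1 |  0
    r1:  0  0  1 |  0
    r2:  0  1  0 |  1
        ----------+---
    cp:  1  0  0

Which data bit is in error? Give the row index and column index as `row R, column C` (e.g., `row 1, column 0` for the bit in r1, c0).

row 1, column 1

Recompute each row's even parity and compare to rp:
  r0: data parity 0, sent rp 0 → ok
  r1: data parity 1, sent rp 0 → mismatch
  r2: data parity 1, sent rp 1 → ok
Recompute each column's even parity and compare to cp:
  c0: data parity 1, sent cp 1 → ok
  c1: data parity 1, sent cp 0 → mismatch
  c2: data parity 0, sent cp 0 → ok
Exactly one row (r1) and one column (c1) fail → the flipped bit is at their intersection.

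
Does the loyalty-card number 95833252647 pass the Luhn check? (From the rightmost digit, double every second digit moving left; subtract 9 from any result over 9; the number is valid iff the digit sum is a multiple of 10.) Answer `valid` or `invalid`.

invalid

From the right, keep odd positions and double even positions (subtract 9 from any doubled value over 9):
  doubled (positions 2,4,...): 8 4 4 6 1 → sum 23
  kept (positions 1,3,...): 7 6 5 3 8 9 → sum 38
Total = 61.
61 mod 10 = 1, so the number is invalid.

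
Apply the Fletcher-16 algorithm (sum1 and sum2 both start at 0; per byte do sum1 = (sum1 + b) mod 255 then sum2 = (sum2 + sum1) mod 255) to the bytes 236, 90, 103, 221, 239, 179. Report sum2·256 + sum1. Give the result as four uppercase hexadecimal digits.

1C30

Running sums (mod 255):
  after byte 0 (236): sum1=236, sum2=236
  after byte 1 (90): sum1=71, sum2=52
  after byte 2 (103): sum1=174, sum2=226
  after byte 3 (221): sum1=140, sum2=111
  after byte 4 (239): sum1=124, sum2=235
  after byte 5 (179): sum1=48, sum2=28
Checksum = sum2·256 + sum1 = 28·256 + 48 = 7216 = 0x1C30.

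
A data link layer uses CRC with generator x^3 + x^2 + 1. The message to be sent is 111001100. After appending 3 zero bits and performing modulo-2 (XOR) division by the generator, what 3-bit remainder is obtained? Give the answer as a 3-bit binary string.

011

Append 3 zeros: 111001100000. Divide by 1101 (XOR where the leading bit is 1):
  pos 0: 1110 XOR 1101 = 0011
  pos 2: 1101 XOR 1101 = 0000
  pos 6: 1000 XOR 1101 = 0101
  pos 7: 1010 XOR 1101 = 0111
  pos 8: 1110 XOR 1101 = 0011
Remainder (last 3 bits) = 011. This is the CRC / FCS.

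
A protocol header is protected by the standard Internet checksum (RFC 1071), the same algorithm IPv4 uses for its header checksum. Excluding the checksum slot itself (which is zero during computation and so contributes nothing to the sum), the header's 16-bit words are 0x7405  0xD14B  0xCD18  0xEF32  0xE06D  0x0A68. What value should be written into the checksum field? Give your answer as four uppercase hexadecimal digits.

One's-complement addition (fold any carry out of bit 15 back into bit 0):
  0x7405 + 0xD14B = 0x14550 → wrap carry → 0x4551
  0x4551 + 0xCD18 = 0x11269 → wrap carry → 0x126A
  0x126A + 0xEF32 = 0x1019C → wrap carry → 0x019D
  0x019D + 0xE06D = 0x0E20A
  0xE20A + 0x0A68 = 0x0EC72
One's-complement sum = 0xEC72.
Checksum = ~0xEC72 & 0xFFFF = 0x138D.

138D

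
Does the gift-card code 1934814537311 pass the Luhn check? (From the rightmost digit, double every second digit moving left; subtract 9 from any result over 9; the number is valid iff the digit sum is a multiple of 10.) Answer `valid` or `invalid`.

From the right, keep odd positions and double even positions (subtract 9 from any doubled value over 9):
  doubled (positions 2,4,...): 2 5 1 2 8 9 → sum 27
  kept (positions 1,3,...): 1 3 3 4 8 3 1 → sum 23
Total = 50.
50 mod 10 = 0, so the number is valid.

valid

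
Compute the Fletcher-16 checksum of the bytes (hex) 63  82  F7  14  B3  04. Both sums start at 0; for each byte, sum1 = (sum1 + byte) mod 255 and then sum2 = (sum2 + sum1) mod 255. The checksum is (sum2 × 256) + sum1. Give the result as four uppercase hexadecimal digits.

Running sums (mod 255):
  after byte 0 (63): sum1=99, sum2=99
  after byte 1 (82): sum1=229, sum2=73
  after byte 2 (F7): sum1=221, sum2=39
  after byte 3 (14): sum1=241, sum2=25
  after byte 4 (B3): sum1=165, sum2=190
  after byte 5 (04): sum1=169, sum2=104
Checksum = sum2·256 + sum1 = 104·256 + 169 = 26793 = 0x68A9.

68A9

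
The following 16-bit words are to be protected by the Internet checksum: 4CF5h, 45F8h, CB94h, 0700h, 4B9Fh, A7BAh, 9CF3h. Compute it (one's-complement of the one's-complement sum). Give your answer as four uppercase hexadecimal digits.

One's-complement addition (fold any carry out of bit 15 back into bit 0):
  0x4CF5 + 0x45F8 = 0x092ED
  0x92ED + 0xCB94 = 0x15E81 → wrap carry → 0x5E82
  0x5E82 + 0x0700 = 0x06582
  0x6582 + 0x4B9F = 0x0B121
  0xB121 + 0xA7BA = 0x158DB → wrap carry → 0x58DC
  0x58DC + 0x9CF3 = 0x0F5CF
One's-complement sum = 0xF5CF.
Checksum = ~0xF5CF & 0xFFFF = 0x0A30.

0A30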